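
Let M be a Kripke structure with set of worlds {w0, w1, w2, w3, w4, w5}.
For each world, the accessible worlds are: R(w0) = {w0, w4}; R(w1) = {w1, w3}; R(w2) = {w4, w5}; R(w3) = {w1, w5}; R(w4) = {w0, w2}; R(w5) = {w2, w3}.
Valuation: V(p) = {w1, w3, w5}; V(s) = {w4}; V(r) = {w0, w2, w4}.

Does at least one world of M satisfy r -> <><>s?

Yes

Recall that <>ψ holds at a world iff ψ holds at some accessible world.
Let φ = r -> <><>s. Evaluate φ at each world:
  w0 (successors {w0, w4}): φ is true.
  w1 (successors {w1, w3}): φ is true.
  w2 (successors {w4, w5}): φ is false.
  w3 (successors {w1, w5}): φ is true.
  w4 (successors {w0, w2}): φ is true.
  w5 (successors {w2, w3}): φ is true.
Detail at w0 (witness):
  At w0: r is true, <><>s is true, so r -> <><>s is true.
    At w0: <><>s requires <>s at some successor in {w0, w4}.
      <>s holds at w0, so <><>s is true at w0.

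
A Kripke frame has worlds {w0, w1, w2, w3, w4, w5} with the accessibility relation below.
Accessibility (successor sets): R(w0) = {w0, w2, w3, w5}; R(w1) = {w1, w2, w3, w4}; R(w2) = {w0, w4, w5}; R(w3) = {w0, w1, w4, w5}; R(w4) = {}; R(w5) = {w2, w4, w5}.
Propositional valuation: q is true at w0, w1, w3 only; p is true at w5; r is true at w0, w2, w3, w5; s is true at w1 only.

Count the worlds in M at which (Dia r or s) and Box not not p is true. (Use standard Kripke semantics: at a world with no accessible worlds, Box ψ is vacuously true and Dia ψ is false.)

Let φ = (Dia r or s) and Box not not p. Evaluate φ at each world:
  w0 (successors {w0, w2, w3, w5}): φ is false.
  w1 (successors {w1, w2, w3, w4}): φ is false.
  w2 (successors {w0, w4, w5}): φ is false.
  w3 (successors {w0, w1, w4, w5}): φ is false.
  w4 (successors ∅): φ is false.
  w5 (successors {w2, w4, w5}): φ is false.
For instance, at w1:
  At w1: Dia r or s is true, Box not not p is false, so (Dia r or s) and Box not not p is false.
    At w1: Dia r is true, s is true, so Dia r or s is true.
      At w1: Dia r requires r at some successor in {w1, w2, w3, w4}.
        r holds at w2, so Dia r is true at w1.
    At w1: Box not not p requires not not p at every successor {w1, w2, w3, w4}.
      not not p fails at w1, so Box not not p is false at w1.
Satisfying worlds: none.

0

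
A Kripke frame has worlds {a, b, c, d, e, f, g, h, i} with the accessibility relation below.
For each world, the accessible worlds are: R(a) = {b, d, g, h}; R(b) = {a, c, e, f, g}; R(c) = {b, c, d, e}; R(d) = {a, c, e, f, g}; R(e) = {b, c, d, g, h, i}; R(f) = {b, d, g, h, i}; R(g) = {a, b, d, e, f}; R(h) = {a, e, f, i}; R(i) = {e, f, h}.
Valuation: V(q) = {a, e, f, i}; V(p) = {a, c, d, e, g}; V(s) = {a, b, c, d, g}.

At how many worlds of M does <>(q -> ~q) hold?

Let φ = <>(q -> ~q). Evaluate φ at each world:
  a (successors {b, d, g, h}): φ is true.
  b (successors {a, c, e, f, g}): φ is true.
  c (successors {b, c, d, e}): φ is true.
  d (successors {a, c, e, f, g}): φ is true.
  e (successors {b, c, d, g, h, i}): φ is true.
  f (successors {b, d, g, h, i}): φ is true.
  g (successors {a, b, d, e, f}): φ is true.
  h (successors {a, e, f, i}): φ is false.
  i (successors {e, f, h}): φ is true.
For instance, at a:
  At a: <>(q -> ~q) requires q -> ~q at some successor in {b, d, g, h}.
    q -> ~q holds at b, so <>(q -> ~q) is true at a.
Satisfying worlds: {a, b, c, d, e, f, g, i}

8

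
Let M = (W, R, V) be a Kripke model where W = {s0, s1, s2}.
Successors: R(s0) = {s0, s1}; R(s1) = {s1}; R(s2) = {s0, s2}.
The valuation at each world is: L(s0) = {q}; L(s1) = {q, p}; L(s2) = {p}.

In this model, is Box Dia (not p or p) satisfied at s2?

Yes

At s2: Box Dia (not p or p) requires Dia (not p or p) at every successor {s0, s2}.
    At s0: Dia (not p or p) requires not p or p at some successor in {s0, s1}.
      not p or p holds at s0, so Dia (not p or p) is true at s0.
    At s2: Dia (not p or p) requires not p or p at some successor in {s0, s2}.
      not p or p holds at s0, so Dia (not p or p) is true at s2.
So Box Dia (not p or p) is true at s2.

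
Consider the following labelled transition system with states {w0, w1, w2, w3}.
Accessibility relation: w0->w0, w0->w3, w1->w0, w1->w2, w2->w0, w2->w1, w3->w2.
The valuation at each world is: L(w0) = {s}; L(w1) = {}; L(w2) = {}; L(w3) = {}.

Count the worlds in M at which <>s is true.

Let φ = <>s. Evaluate φ at each world:
  w0 (successors {w0, w3}): φ is true.
  w1 (successors {w0, w2}): φ is true.
  w2 (successors {w0, w1}): φ is true.
  w3 (successors {w2}): φ is false.
For instance, at w1:
  At w1: <>s requires s at some successor in {w0, w2}.
    s holds at w0, so <>s is true at w1.
Satisfying worlds: {w0, w1, w2}

3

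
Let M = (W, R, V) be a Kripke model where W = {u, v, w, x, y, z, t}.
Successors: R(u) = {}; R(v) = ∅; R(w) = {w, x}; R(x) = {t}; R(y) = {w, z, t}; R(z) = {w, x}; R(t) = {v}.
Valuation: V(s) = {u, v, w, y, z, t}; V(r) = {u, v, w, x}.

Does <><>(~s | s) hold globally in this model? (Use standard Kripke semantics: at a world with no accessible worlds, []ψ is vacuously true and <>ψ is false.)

No

Let φ = <><>(~s | s). Evaluate φ at each world:
  u (successors ∅): φ is false.
  v (successors ∅): φ is false.
  w (successors {w, x}): φ is true.
  x (successors {t}): φ is true.
  y (successors {w, z, t}): φ is true.
  z (successors {w, x}): φ is true.
  t (successors {v}): φ is false.
Detail at u (counterexample):
  At u: no accessible worlds, so <><>(~s | s) is false.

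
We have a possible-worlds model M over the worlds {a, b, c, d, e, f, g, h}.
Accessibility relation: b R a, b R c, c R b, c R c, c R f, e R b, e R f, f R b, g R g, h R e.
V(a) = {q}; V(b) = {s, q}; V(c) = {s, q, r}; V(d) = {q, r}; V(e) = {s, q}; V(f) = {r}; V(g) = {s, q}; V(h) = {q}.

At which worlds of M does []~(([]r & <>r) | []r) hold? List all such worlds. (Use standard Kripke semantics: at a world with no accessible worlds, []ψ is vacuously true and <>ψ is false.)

a, c, d, e, f, g, h

Let φ = []~(([]r & <>r) | []r). Evaluate φ at each world:
  a (successors ∅): φ is true.
  b (successors {a, c}): φ is false.
  c (successors {b, c, f}): φ is true.
  d (successors ∅): φ is true.
  e (successors {b, f}): φ is true.
  f (successors {b}): φ is true.
  g (successors {g}): φ is true.
  h (successors {e}): φ is true.
For instance, at f:
  At f: []~(([]r & <>r) | []r) requires ~(([]r & <>r) | []r) at every successor {b}.
      At b: ([]r & <>r) | []r is false, so ~(([]r & <>r) | []r) is true.
  So []~(([]r & <>r) | []r) is true at f.
Satisfying worlds: {a, c, d, e, f, g, h}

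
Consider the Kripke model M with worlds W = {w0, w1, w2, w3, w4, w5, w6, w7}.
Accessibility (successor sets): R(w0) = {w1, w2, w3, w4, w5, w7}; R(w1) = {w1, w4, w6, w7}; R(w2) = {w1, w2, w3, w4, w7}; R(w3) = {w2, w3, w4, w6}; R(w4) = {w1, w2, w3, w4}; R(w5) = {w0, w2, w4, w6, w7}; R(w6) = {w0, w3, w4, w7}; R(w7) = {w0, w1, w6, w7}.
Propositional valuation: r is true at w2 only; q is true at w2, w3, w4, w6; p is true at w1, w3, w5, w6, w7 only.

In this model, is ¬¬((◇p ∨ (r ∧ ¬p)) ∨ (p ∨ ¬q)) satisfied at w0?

Yes

At w0: ¬((◇p ∨ (r ∧ ¬p)) ∨ (p ∨ ¬q)) is false, so ¬¬((◇p ∨ (r ∧ ¬p)) ∨ (p ∨ ¬q)) is true.
  At w0: (◇p ∨ (r ∧ ¬p)) ∨ (p ∨ ¬q) is true, so ¬((◇p ∨ (r ∧ ¬p)) ∨ (p ∨ ¬q)) is false.
    At w0: ◇p ∨ (r ∧ ¬p) is true, p ∨ ¬q is true, so (◇p ∨ (r ∧ ¬p)) ∨ (p ∨ ¬q) is true.
      At w0: ◇p is true, r ∧ ¬p is false, so ◇p ∨ (r ∧ ¬p) is true.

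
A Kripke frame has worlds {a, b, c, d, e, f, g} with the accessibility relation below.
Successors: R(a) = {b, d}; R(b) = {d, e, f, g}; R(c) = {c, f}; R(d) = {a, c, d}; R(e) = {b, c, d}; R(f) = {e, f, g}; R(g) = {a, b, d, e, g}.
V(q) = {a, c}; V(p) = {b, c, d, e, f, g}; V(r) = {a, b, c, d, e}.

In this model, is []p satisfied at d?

At d: []p requires p at every successor {a, c, d}.
  p fails at a, so []p is false at d.

No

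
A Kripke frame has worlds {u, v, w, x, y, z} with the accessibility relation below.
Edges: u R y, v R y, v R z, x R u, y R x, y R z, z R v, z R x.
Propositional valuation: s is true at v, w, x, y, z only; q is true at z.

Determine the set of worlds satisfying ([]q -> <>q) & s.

Recall that []ψ holds at a world iff ψ holds at every accessible world, and <>ψ holds iff ψ holds at some accessible world.
Let φ = ([]q -> <>q) & s. Evaluate φ at each world:
  u (successors {y}): φ is false.
  v (successors {y, z}): φ is true.
  w (successors ∅): φ is false.
  x (successors {u}): φ is true.
  y (successors {x, z}): φ is true.
  z (successors {v, x}): φ is true.
For instance, at y:
  At y: []q -> <>q is true, s is true, so ([]q -> <>q) & s is true.
    At y: []q is false, <>q is true, so []q -> <>q is true.
      At y: []q requires q at every successor {x, z}.
        q fails at x, so []q is false at y.
      At y: <>q requires q at some successor in {x, z}.
        q holds at z, so <>q is true at y.
Satisfying worlds: {v, x, y, z}

v, x, y, z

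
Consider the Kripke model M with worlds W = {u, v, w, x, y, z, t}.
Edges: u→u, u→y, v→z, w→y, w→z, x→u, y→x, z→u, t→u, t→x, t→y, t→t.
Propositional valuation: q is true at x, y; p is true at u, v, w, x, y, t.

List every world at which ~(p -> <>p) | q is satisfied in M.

Let φ = ~(p -> <>p) | q. Evaluate φ at each world:
  u (successors {u, y}): φ is false.
  v (successors {z}): φ is true.
  w (successors {y, z}): φ is false.
  x (successors {u}): φ is true.
  y (successors {x}): φ is true.
  z (successors {u}): φ is false.
  t (successors {u, x, y, t}): φ is false.
For instance, at u:
  At u: ~(p -> <>p) is false, q is false, so ~(p -> <>p) | q is false.
    At u: p -> <>p is true, so ~(p -> <>p) is false.
      At u: p is true, <>p is true, so p -> <>p is true.
Satisfying worlds: {v, x, y}

v, x, y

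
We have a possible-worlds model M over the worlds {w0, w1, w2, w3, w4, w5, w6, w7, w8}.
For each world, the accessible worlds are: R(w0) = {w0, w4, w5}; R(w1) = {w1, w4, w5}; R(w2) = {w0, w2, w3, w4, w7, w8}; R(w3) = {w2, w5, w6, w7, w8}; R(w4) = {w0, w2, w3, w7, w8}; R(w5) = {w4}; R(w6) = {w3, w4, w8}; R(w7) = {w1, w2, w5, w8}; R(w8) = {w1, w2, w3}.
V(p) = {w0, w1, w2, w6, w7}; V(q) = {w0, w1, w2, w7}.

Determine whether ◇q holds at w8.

Yes

Recall that ◇ψ holds at a world iff ψ holds at some accessible world.
At w8: ◇q requires q at some successor in {w1, w2, w3}.
  q holds at w1, so ◇q is true at w8.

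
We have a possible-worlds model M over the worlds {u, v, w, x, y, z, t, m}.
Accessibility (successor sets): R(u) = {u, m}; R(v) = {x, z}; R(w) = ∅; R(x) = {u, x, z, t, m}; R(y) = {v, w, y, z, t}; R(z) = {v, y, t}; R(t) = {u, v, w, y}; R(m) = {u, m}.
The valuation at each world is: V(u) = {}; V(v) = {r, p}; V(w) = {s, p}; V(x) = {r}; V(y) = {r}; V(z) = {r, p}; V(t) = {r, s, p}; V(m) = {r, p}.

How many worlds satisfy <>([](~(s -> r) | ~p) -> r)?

7

Recall that []ψ holds at a world iff ψ holds at every accessible world, and <>ψ holds iff ψ holds at some accessible world.
Let φ = <>([](~(s -> r) | ~p) -> r). Evaluate φ at each world:
  u (successors {u, m}): φ is true.
  v (successors {x, z}): φ is true.
  w (successors ∅): φ is false.
  x (successors {u, x, z, t, m}): φ is true.
  y (successors {v, w, y, z, t}): φ is true.
  z (successors {v, y, t}): φ is true.
  t (successors {u, v, w, y}): φ is true.
  m (successors {u, m}): φ is true.
For instance, at u:
  At u: <>([](~(s -> r) | ~p) -> r) requires [](~(s -> r) | ~p) -> r at some successor in {u, m}.
    [](~(s -> r) | ~p) -> r holds at u, so <>([](~(s -> r) | ~p) -> r) is true at u.
      At u: [](~(s -> r) | ~p) is false, r is false, so [](~(s -> r) | ~p) -> r is true.
Satisfying worlds: {u, v, x, y, z, t, m}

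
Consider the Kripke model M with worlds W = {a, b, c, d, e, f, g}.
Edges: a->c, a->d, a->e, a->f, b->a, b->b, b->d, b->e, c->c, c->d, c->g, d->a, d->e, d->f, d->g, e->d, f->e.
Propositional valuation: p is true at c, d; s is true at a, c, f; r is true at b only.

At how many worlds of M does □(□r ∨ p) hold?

Let φ = □(□r ∨ p). Evaluate φ at each world:
  a (successors {c, d, e, f}): φ is false.
  b (successors {a, b, d, e}): φ is false.
  c (successors {c, d, g}): φ is true.
  d (successors {a, e, f, g}): φ is false.
  e (successors {d}): φ is true.
  f (successors {e}): φ is false.
  g (successors ∅): φ is true.
For instance, at b:
  At b: □(□r ∨ p) requires □r ∨ p at every successor {a, b, d, e}.
    □r ∨ p fails at a, so □(□r ∨ p) is false at b.
      At a: □r is false, p is false, so □r ∨ p is false.
Satisfying worlds: {c, e, g}

3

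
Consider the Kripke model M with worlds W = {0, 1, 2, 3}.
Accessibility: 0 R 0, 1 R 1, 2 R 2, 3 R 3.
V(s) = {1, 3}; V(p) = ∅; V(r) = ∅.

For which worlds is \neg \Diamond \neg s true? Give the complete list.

Let φ = \neg \Diamond \neg s. Evaluate φ at each world:
  0 (successors {0}): φ is false.
  1 (successors {1}): φ is true.
  2 (successors {2}): φ is false.
  3 (successors {3}): φ is true.
For instance, at 0:
  At 0: \Diamond \neg s is true, so \neg \Diamond \neg s is false.
    At 0: \Diamond \neg s requires \neg s at some successor in {0}.
      \neg s holds at 0, so \Diamond \neg s is true at 0.
Satisfying worlds: {1, 3}

1, 3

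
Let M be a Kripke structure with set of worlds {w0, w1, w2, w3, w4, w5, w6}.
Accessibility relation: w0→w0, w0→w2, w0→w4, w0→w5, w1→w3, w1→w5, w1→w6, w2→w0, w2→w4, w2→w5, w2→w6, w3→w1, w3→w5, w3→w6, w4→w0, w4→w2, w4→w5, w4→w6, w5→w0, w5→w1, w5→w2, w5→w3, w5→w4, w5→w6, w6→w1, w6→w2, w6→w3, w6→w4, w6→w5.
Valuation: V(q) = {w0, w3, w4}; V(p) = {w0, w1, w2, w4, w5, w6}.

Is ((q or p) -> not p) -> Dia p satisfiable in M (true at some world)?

Yes

Let φ = ((q or p) -> not p) -> Dia p. Evaluate φ at each world:
  w0 (successors {w0, w2, w4, w5}): φ is true.
  w1 (successors {w3, w5, w6}): φ is true.
  w2 (successors {w0, w4, w5, w6}): φ is true.
  w3 (successors {w1, w5, w6}): φ is true.
  w4 (successors {w0, w2, w5, w6}): φ is true.
  w5 (successors {w0, w1, w2, w3, w4, w6}): φ is true.
  w6 (successors {w1, w2, w3, w4, w5}): φ is true.
Detail at w0 (witness):
  At w0: (q or p) -> not p is false, Dia p is true, so ((q or p) -> not p) -> Dia p is true.
    At w0: Dia p requires p at some successor in {w0, w2, w4, w5}.
      p holds at w0, so Dia p is true at w0.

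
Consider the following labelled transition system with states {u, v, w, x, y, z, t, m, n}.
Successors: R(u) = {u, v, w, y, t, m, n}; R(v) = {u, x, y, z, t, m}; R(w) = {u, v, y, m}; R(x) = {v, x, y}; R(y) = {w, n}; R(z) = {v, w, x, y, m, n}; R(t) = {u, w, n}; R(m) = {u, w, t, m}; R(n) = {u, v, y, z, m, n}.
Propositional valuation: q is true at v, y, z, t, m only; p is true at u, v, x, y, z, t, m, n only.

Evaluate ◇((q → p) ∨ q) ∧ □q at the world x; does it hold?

Recall that □ψ holds at a world iff ψ holds at every accessible world, and ◇ψ holds iff ψ holds at some accessible world.
At x: ◇((q → p) ∨ q) is true, □q is false, so ◇((q → p) ∨ q) ∧ □q is false.
  At x: ◇((q → p) ∨ q) requires (q → p) ∨ q at some successor in {v, x, y}.
    (q → p) ∨ q holds at v, so ◇((q → p) ∨ q) is true at x.
  At x: □q requires q at every successor {v, x, y}.
    q fails at x, so □q is false at x.

No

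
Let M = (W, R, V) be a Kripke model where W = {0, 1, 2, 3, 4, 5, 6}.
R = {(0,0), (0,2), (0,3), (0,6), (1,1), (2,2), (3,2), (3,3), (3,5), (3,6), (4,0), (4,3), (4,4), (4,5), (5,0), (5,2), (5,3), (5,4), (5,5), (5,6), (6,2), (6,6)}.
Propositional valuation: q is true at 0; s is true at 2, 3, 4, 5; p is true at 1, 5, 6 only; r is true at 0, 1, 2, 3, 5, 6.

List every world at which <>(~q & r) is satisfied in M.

Let φ = <>(~q & r). Evaluate φ at each world:
  0 (successors {0, 2, 3, 6}): φ is true.
  1 (successors {1}): φ is true.
  2 (successors {2}): φ is true.
  3 (successors {2, 3, 5, 6}): φ is true.
  4 (successors {0, 3, 4, 5}): φ is true.
  5 (successors {0, 2, 3, 4, 5, 6}): φ is true.
  6 (successors {2, 6}): φ is true.
For instance, at 4:
  At 4: <>(~q & r) requires ~q & r at some successor in {0, 3, 4, 5}.
    ~q & r holds at 3, so <>(~q & r) is true at 4.
Satisfying worlds: {0, 1, 2, 3, 4, 5, 6}

0, 1, 2, 3, 4, 5, 6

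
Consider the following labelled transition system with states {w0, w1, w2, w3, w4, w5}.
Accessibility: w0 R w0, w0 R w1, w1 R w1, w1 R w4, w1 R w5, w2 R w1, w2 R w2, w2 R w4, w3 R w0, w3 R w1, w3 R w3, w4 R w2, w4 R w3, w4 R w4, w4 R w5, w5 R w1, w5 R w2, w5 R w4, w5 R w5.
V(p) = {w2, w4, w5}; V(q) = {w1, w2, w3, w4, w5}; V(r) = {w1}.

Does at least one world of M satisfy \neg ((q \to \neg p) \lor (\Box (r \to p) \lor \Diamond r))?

No

Recall that \Box ψ holds at a world iff ψ holds at every accessible world, and \Diamond ψ holds iff ψ holds at some accessible world.
Let φ = \neg ((q \to \neg p) \lor (\Box (r \to p) \lor \Diamond r)). Evaluate φ at each world:
  w0 (successors {w0, w1}): φ is false.
  w1 (successors {w1, w4, w5}): φ is false.
  w2 (successors {w1, w2, w4}): φ is false.
  w3 (successors {w0, w1, w3}): φ is false.
  w4 (successors {w2, w3, w4, w5}): φ is false.
  w5 (successors {w1, w2, w4, w5}): φ is false.
For instance, at w1:
  At w1: (q \to \neg p) \lor (\Box (r \to p) \lor \Diamond r) is true, so \neg ((q \to \neg p) \lor (\Box (r \to p) \lor \Diamond r)) is false.
    At w1: q \to \neg p is true, \Box (r \to p) \lor \Diamond r is true, so (q \to \neg p) \lor (\Box (r \to p) \lor \Diamond r) is true.
      At w1: \Box (r \to p) is false, \Diamond r is true, so \Box (r \to p) \lor \Diamond r is true.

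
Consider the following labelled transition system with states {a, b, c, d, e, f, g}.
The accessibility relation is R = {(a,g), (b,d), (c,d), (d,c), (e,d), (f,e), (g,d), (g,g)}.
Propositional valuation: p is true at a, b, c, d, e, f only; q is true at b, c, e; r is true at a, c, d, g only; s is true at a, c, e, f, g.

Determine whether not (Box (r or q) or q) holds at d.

No

Recall that Box ψ holds at a world iff ψ holds at every accessible world, and Dia ψ holds iff ψ holds at some accessible world.
At d: Box (r or q) or q is true, so not (Box (r or q) or q) is false.
  At d: Box (r or q) is true, q is false, so Box (r or q) or q is true.
    At d: Box (r or q) requires r or q at every successor {c}.
      At c: r or q is true.
    So Box (r or q) is true at d.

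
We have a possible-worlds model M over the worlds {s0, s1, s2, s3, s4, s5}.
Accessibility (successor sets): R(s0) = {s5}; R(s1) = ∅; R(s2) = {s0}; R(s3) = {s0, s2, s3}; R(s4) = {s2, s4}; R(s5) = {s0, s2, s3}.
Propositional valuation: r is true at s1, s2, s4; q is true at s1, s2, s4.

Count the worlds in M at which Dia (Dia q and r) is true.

1

Let φ = Dia (Dia q and r). Evaluate φ at each world:
  s0 (successors {s5}): φ is false.
  s1 (successors ∅): φ is false.
  s2 (successors {s0}): φ is false.
  s3 (successors {s0, s2, s3}): φ is false.
  s4 (successors {s2, s4}): φ is true.
  s5 (successors {s0, s2, s3}): φ is false.
For instance, at s4:
  At s4: Dia (Dia q and r) requires Dia q and r at some successor in {s2, s4}.
    Dia q and r holds at s4, so Dia (Dia q and r) is true at s4.
      At s4: Dia q is true, r is true, so Dia q and r is true.
Satisfying worlds: {s4}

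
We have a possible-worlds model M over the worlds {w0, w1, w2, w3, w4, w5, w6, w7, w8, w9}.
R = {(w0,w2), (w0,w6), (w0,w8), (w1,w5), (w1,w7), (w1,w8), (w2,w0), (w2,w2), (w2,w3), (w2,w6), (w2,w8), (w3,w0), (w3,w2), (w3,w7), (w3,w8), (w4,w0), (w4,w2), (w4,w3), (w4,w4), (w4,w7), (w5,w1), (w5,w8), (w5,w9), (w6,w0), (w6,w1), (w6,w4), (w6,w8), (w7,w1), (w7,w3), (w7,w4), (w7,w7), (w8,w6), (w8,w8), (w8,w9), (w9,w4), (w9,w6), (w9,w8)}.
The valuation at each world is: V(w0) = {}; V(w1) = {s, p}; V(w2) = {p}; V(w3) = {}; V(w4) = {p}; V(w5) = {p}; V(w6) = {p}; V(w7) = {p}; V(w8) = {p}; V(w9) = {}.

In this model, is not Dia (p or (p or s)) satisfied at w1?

Recall that Dia ψ holds at a world iff ψ holds at some accessible world.
At w1: Dia (p or (p or s)) is true, so not Dia (p or (p or s)) is false.
  At w1: Dia (p or (p or s)) requires p or (p or s) at some successor in {w5, w7, w8}.
    p or (p or s) holds at w5, so Dia (p or (p or s)) is true at w1.

No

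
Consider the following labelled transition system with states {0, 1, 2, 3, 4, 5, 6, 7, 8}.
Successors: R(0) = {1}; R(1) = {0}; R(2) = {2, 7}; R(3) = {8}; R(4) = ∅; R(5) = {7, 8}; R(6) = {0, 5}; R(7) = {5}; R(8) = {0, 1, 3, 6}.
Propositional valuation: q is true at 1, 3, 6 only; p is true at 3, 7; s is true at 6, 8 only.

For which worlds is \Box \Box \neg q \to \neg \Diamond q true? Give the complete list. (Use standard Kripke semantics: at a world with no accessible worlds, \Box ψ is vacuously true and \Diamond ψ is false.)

Recall that \Box ψ holds at a world iff ψ holds at every accessible world, and \Diamond ψ holds iff ψ holds at some accessible world.
Let φ = \Box \Box \neg q \to \neg \Diamond q. Evaluate φ at each world:
  0 (successors {1}): φ is false.
  1 (successors {0}): φ is true.
  2 (successors {2, 7}): φ is true.
  3 (successors {8}): φ is true.
  4 (successors ∅): φ is true.
  5 (successors {7, 8}): φ is true.
  6 (successors {0, 5}): φ is true.
  7 (successors {5}): φ is true.
  8 (successors {0, 1, 3, 6}): φ is true.
For instance, at 6:
  At 6: \Box \Box \neg q is false, \neg \Diamond q is true, so \Box \Box \neg q \to \neg \Diamond q is true.
    At 6: \Box \Box \neg q requires \Box \neg q at every successor {0, 5}.
      \Box \neg q fails at 0, so \Box \Box \neg q is false at 6.
    At 6: \Diamond q is false, so \neg \Diamond q is true.
      At 6: \Diamond q requires q at some successor in {0, 5}.
        At 0: q is false.
        At 5: q is false.
      So \Diamond q is false at 6.
Satisfying worlds: {1, 2, 3, 4, 5, 6, 7, 8}

1, 2, 3, 4, 5, 6, 7, 8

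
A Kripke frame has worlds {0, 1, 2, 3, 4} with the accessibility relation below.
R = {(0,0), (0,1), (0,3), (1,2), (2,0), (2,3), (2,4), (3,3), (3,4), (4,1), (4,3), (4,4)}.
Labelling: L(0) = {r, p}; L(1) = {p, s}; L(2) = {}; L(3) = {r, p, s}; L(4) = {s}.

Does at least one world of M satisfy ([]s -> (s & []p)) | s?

Yes

Let φ = ([]s -> (s & []p)) | s. Evaluate φ at each world:
  0 (successors {0, 1, 3}): φ is true.
  1 (successors {2}): φ is true.
  2 (successors {0, 3, 4}): φ is true.
  3 (successors {3, 4}): φ is true.
  4 (successors {1, 3, 4}): φ is true.
Detail at 0 (witness):
  At 0: []s -> (s & []p) is true, s is false, so ([]s -> (s & []p)) | s is true.
    At 0: []s is false, s & []p is false, so []s -> (s & []p) is true.
      At 0: []s requires s at every successor {0, 1, 3}.
        s fails at 0, so []s is false at 0.
      At 0: s is false, []p is true, so s & []p is false.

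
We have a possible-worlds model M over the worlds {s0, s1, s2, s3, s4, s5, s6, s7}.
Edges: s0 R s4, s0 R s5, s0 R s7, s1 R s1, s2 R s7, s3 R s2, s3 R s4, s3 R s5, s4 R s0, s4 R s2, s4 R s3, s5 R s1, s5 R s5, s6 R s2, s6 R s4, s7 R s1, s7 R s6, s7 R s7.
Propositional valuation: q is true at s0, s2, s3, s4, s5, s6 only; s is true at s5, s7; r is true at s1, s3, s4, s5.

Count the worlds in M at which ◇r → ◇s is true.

5

Recall that ◇ψ holds at a world iff ψ holds at some accessible world.
Let φ = ◇r → ◇s. Evaluate φ at each world:
  s0 (successors {s4, s5, s7}): φ is true.
  s1 (successors {s1}): φ is false.
  s2 (successors {s7}): φ is true.
  s3 (successors {s2, s4, s5}): φ is true.
  s4 (successors {s0, s2, s3}): φ is false.
  s5 (successors {s1, s5}): φ is true.
  s6 (successors {s2, s4}): φ is false.
  s7 (successors {s1, s6, s7}): φ is true.
For instance, at s4:
  At s4: ◇r is true, ◇s is false, so ◇r → ◇s is false.
    At s4: ◇r requires r at some successor in {s0, s2, s3}.
      r holds at s3, so ◇r is true at s4.
    At s4: ◇s requires s at some successor in {s0, s2, s3}.
      At s0: s is false.
      At s2: s is false.
      At s3: s is false.
    So ◇s is false at s4.
Satisfying worlds: {s0, s2, s3, s5, s7}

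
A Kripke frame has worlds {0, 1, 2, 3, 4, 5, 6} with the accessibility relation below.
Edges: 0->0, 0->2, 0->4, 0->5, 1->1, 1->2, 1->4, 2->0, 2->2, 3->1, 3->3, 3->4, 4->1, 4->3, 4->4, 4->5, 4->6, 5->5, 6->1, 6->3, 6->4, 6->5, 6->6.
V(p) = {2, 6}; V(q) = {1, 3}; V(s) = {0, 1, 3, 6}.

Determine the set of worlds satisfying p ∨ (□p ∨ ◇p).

0, 1, 2, 4, 6

Let φ = p ∨ (□p ∨ ◇p). Evaluate φ at each world:
  0 (successors {0, 2, 4, 5}): φ is true.
  1 (successors {1, 2, 4}): φ is true.
  2 (successors {0, 2}): φ is true.
  3 (successors {1, 3, 4}): φ is false.
  4 (successors {1, 3, 4, 5, 6}): φ is true.
  5 (successors {5}): φ is false.
  6 (successors {1, 3, 4, 5, 6}): φ is true.
For instance, at 0:
  At 0: p is false, □p ∨ ◇p is true, so p ∨ (□p ∨ ◇p) is true.
    At 0: □p is false, ◇p is true, so □p ∨ ◇p is true.
      At 0: □p requires p at every successor {0, 2, 4, 5}.
        p fails at 0, so □p is false at 0.
      At 0: ◇p requires p at some successor in {0, 2, 4, 5}.
        p holds at 2, so ◇p is true at 0.
Satisfying worlds: {0, 1, 2, 4, 6}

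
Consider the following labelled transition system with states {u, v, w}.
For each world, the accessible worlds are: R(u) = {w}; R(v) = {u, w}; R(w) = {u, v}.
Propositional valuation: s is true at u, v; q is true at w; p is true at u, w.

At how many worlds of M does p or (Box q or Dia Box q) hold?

Let φ = p or (Box q or Dia Box q). Evaluate φ at each world:
  u (successors {w}): φ is true.
  v (successors {u, w}): φ is true.
  w (successors {u, v}): φ is true.
For instance, at w:
  At w: p is true, Box q or Dia Box q is true, so p or (Box q or Dia Box q) is true.
    At w: Box q is false, Dia Box q is true, so Box q or Dia Box q is true.
      At w: Box q requires q at every successor {u, v}.
        q fails at u, so Box q is false at w.
      At w: Dia Box q requires Box q at some successor in {u, v}.
        Box q holds at u, so Dia Box q is true at w.
Satisfying worlds: {u, v, w}

3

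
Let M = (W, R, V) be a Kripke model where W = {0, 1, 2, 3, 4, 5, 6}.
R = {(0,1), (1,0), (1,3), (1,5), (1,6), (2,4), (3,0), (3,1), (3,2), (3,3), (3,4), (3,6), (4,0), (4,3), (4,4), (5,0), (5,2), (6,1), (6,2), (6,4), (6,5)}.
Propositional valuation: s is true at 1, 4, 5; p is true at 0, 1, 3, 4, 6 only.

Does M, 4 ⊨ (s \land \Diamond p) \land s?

At 4: s \land \Diamond p is true, s is true, so (s \land \Diamond p) \land s is true.
  At 4: s is true, \Diamond p is true, so s \land \Diamond p is true.
    At 4: \Diamond p requires p at some successor in {0, 3, 4}.
      p holds at 0, so \Diamond p is true at 4.

Yes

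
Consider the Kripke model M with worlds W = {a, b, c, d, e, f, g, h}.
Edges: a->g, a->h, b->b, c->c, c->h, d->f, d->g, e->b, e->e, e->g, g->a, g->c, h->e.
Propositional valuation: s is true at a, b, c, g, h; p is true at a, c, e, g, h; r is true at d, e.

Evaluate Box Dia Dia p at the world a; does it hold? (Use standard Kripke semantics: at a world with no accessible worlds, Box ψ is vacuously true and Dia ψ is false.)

At a: Box Dia Dia p requires Dia Dia p at every successor {g, h}.
    At g: Dia Dia p requires Dia p at some successor in {a, c}.
      Dia p holds at a, so Dia Dia p is true at g.
    At h: Dia Dia p requires Dia p at some successor in {e}.
      Dia p holds at e, so Dia Dia p is true at h.
So Box Dia Dia p is true at a.

Yes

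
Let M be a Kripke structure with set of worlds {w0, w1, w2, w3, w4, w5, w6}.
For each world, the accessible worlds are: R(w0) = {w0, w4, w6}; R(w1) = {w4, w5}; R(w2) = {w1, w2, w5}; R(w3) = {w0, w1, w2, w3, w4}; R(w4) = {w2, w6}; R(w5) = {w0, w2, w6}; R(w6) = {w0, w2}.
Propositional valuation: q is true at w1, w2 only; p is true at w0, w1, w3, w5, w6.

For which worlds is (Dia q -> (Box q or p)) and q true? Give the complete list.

Recall that Box ψ holds at a world iff ψ holds at every accessible world, and Dia ψ holds iff ψ holds at some accessible world.
Let φ = (Dia q -> (Box q or p)) and q. Evaluate φ at each world:
  w0 (successors {w0, w4, w6}): φ is false.
  w1 (successors {w4, w5}): φ is true.
  w2 (successors {w1, w2, w5}): φ is false.
  w3 (successors {w0, w1, w2, w3, w4}): φ is false.
  w4 (successors {w2, w6}): φ is false.
  w5 (successors {w0, w2, w6}): φ is false.
  w6 (successors {w0, w2}): φ is false.
For instance, at w2:
  At w2: Dia q -> (Box q or p) is false, q is true, so (Dia q -> (Box q or p)) and q is false.
    At w2: Dia q is true, Box q or p is false, so Dia q -> (Box q or p) is false.
      At w2: Dia q requires q at some successor in {w1, w2, w5}.
        q holds at w1, so Dia q is true at w2.
      At w2: Box q is false, p is false, so Box q or p is false.
Satisfying worlds: {w1}

w1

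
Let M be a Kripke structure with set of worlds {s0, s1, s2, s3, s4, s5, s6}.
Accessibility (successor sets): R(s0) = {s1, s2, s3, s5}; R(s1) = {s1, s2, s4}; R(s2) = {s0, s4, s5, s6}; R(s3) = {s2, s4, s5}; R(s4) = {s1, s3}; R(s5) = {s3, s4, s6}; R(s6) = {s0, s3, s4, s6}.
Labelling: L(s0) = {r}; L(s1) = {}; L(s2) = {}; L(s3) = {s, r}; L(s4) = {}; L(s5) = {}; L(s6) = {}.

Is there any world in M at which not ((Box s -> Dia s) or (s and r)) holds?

Let φ = not ((Box s -> Dia s) or (s and r)). Evaluate φ at each world:
  s0 (successors {s1, s2, s3, s5}): φ is false.
  s1 (successors {s1, s2, s4}): φ is false.
  s2 (successors {s0, s4, s5, s6}): φ is false.
  s3 (successors {s2, s4, s5}): φ is false.
  s4 (successors {s1, s3}): φ is false.
  s5 (successors {s3, s4, s6}): φ is false.
  s6 (successors {s0, s3, s4, s6}): φ is false.
For instance, at s6:
  At s6: (Box s -> Dia s) or (s and r) is true, so not ((Box s -> Dia s) or (s and r)) is false.
    At s6: Box s -> Dia s is true, s and r is false, so (Box s -> Dia s) or (s and r) is true.
      At s6: Box s is false, Dia s is true, so Box s -> Dia s is true.

No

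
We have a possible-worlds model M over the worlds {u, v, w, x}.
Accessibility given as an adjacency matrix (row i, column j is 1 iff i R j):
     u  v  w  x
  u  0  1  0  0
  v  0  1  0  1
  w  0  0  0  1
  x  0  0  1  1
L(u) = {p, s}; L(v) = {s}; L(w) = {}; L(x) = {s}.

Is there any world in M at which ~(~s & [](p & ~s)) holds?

Recall that []ψ holds at a world iff ψ holds at every accessible world, and <>ψ holds iff ψ holds at some accessible world.
Let φ = ~(~s & [](p & ~s)). Evaluate φ at each world:
  u (successors {v}): φ is true.
  v (successors {v, x}): φ is true.
  w (successors {x}): φ is true.
  x (successors {w, x}): φ is true.
Detail at u (witness):
  At u: ~s & [](p & ~s) is false, so ~(~s & [](p & ~s)) is true.
    At u: ~s is false, [](p & ~s) is false, so ~s & [](p & ~s) is false.
      At u: [](p & ~s) requires p & ~s at every successor {v}.
        p & ~s fails at v, so [](p & ~s) is false at u.

Yes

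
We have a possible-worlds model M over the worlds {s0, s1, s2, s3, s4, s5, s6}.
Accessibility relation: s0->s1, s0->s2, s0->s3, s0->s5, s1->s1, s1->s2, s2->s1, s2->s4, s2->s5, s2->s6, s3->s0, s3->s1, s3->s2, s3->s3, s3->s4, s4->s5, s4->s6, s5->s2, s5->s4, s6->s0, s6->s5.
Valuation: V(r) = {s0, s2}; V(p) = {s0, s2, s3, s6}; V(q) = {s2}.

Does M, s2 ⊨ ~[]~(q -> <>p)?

At s2: []~(q -> <>p) is false, so ~[]~(q -> <>p) is true.
  At s2: []~(q -> <>p) requires ~(q -> <>p) at every successor {s1, s4, s5, s6}.
    ~(q -> <>p) fails at s1, so []~(q -> <>p) is false at s2.
      At s1: q -> <>p is true, so ~(q -> <>p) is false.

Yes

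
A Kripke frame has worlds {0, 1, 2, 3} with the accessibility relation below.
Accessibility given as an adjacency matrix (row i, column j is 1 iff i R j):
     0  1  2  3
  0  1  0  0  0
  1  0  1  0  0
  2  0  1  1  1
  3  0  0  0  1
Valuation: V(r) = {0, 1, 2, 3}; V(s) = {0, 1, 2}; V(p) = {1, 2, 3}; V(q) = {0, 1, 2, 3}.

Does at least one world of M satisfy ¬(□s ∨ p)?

No

Recall that □ψ holds at a world iff ψ holds at every accessible world, and ◇ψ holds iff ψ holds at some accessible world.
Let φ = ¬(□s ∨ p). Evaluate φ at each world:
  0 (successors {0}): φ is false.
  1 (successors {1}): φ is false.
  2 (successors {1, 2, 3}): φ is false.
  3 (successors {3}): φ is false.
For instance, at 3:
  At 3: □s ∨ p is true, so ¬(□s ∨ p) is false.
    At 3: □s is false, p is true, so □s ∨ p is true.
      At 3: □s requires s at every successor {3}.
        s fails at 3, so □s is false at 3.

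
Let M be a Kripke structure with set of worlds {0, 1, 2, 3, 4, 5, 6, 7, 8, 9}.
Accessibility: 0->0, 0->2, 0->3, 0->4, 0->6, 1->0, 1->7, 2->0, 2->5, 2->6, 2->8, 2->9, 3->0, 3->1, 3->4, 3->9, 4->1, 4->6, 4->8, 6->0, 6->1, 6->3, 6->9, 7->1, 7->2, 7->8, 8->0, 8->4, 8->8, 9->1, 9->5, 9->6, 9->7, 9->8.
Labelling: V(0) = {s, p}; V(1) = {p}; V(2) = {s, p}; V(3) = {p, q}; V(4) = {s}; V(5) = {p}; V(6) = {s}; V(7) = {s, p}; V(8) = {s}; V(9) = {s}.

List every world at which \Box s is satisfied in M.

1, 5, 8

Let φ = \Box s. Evaluate φ at each world:
  0 (successors {0, 2, 3, 4, 6}): φ is false.
  1 (successors {0, 7}): φ is true.
  2 (successors {0, 5, 6, 8, 9}): φ is false.
  3 (successors {0, 1, 4, 9}): φ is false.
  4 (successors {1, 6, 8}): φ is false.
  5 (successors ∅): φ is true.
  6 (successors {0, 1, 3, 9}): φ is false.
  7 (successors {1, 2, 8}): φ is false.
  8 (successors {0, 4, 8}): φ is true.
  9 (successors {1, 5, 6, 7, 8}): φ is false.
For instance, at 1:
  At 1: \Box s requires s at every successor {0, 7}.
    At 0: s is true.
    At 7: s is true.
  So \Box s is true at 1.
Satisfying worlds: {1, 5, 8}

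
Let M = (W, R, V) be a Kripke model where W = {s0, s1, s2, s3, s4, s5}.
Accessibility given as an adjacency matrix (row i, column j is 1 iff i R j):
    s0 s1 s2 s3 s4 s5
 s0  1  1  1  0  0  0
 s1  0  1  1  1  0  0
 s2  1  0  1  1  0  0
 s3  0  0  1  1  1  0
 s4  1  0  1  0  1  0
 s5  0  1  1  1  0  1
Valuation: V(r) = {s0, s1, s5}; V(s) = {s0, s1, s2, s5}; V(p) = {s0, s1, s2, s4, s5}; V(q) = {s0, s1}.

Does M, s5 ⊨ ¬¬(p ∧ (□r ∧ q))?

At s5: ¬(p ∧ (□r ∧ q)) is true, so ¬¬(p ∧ (□r ∧ q)) is false.
  At s5: p ∧ (□r ∧ q) is false, so ¬(p ∧ (□r ∧ q)) is true.
    At s5: p is true, □r ∧ q is false, so p ∧ (□r ∧ q) is false.
      At s5: □r is false, q is false, so □r ∧ q is false.

No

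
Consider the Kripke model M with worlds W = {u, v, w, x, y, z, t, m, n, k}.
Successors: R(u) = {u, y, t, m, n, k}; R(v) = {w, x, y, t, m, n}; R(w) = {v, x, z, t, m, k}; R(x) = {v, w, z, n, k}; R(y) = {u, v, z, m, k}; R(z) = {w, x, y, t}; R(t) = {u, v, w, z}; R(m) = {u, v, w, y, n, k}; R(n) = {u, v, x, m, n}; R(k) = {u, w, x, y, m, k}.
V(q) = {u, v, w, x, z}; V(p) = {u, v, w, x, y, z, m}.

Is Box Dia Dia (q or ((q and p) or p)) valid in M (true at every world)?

Yes

Recall that Box ψ holds at a world iff ψ holds at every accessible world, and Dia ψ holds iff ψ holds at some accessible world.
Let φ = Box Dia Dia (q or ((q and p) or p)). Evaluate φ at each world:
  u (successors {u, y, t, m, n, k}): φ is true.
  v (successors {w, x, y, t, m, n}): φ is true.
  w (successors {v, x, z, t, m, k}): φ is true.
  x (successors {v, w, z, n, k}): φ is true.
  y (successors {u, v, z, m, k}): φ is true.
  z (successors {w, x, y, t}): φ is true.
  t (successors {u, v, w, z}): φ is true.
  m (successors {u, v, w, y, n, k}): φ is true.
  n (successors {u, v, x, m, n}): φ is true.
  k (successors {u, w, x, y, m, k}): φ is true.
For instance, at y:
  At y: Box Dia Dia (q or ((q and p) or p)) requires Dia Dia (q or ((q and p) or p)) at every successor {u, v, z, m, k}.
    At u: Dia Dia (q or ((q and p) or p)) is true.
    At v: Dia Dia (q or ((q and p) or p)) is true.
    At z: Dia Dia (q or ((q and p) or p)) is true.
    At m: Dia Dia (q or ((q and p) or p)) is true.
    At k: Dia Dia (q or ((q and p) or p)) is true.
  So Box Dia Dia (q or ((q and p) or p)) is true at y.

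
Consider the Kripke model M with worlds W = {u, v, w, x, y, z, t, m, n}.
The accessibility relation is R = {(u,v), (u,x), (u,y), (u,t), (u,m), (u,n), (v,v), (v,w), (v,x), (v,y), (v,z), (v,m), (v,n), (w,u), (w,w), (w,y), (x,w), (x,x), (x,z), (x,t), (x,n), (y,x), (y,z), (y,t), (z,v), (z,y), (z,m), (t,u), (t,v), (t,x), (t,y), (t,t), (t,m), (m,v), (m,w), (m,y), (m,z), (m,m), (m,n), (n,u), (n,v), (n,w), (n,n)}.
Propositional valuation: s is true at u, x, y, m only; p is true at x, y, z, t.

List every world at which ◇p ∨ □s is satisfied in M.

Let φ = ◇p ∨ □s. Evaluate φ at each world:
  u (successors {v, x, y, t, m, n}): φ is true.
  v (successors {v, w, x, y, z, m, n}): φ is true.
  w (successors {u, w, y}): φ is true.
  x (successors {w, x, z, t, n}): φ is true.
  y (successors {x, z, t}): φ is true.
  z (successors {v, y, m}): φ is true.
  t (successors {u, v, x, y, t, m}): φ is true.
  m (successors {v, w, y, z, m, n}): φ is true.
  n (successors {u, v, w, n}): φ is false.
For instance, at n:
  At n: ◇p is false, □s is false, so ◇p ∨ □s is false.
    At n: ◇p requires p at some successor in {u, v, w, n}.
      At u: p is false.
      At v: p is false.
      At w: p is false.
      At n: p is false.
    So ◇p is false at n.
    At n: □s requires s at every successor {u, v, w, n}.
      s fails at v, so □s is false at n.
Satisfying worlds: {u, v, w, x, y, z, t, m}

u, v, w, x, y, z, t, m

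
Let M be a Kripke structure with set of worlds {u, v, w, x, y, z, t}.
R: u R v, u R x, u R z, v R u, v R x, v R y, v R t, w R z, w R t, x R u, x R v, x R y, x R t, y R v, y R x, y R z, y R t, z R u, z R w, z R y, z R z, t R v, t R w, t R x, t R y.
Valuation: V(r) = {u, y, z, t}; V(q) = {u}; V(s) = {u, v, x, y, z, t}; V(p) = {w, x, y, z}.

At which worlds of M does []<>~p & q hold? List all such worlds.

Recall that []ψ holds at a world iff ψ holds at every accessible world, and <>ψ holds iff ψ holds at some accessible world.
Let φ = []<>~p & q. Evaluate φ at each world:
  u (successors {v, x, z}): φ is true.
  v (successors {u, x, y, t}): φ is false.
  w (successors {z, t}): φ is false.
  x (successors {u, v, y, t}): φ is false.
  y (successors {v, x, z, t}): φ is false.
  z (successors {u, w, y, z}): φ is false.
  t (successors {v, w, x, y}): φ is false.
For instance, at v:
  At v: []<>~p is true, q is false, so []<>~p & q is false.
    At v: []<>~p requires <>~p at every successor {u, x, y, t}.
      At u: <>~p is true.
      At x: <>~p is true.
      At y: <>~p is true.
      At t: <>~p is true.
    So []<>~p is true at v.
Satisfying worlds: {u}

u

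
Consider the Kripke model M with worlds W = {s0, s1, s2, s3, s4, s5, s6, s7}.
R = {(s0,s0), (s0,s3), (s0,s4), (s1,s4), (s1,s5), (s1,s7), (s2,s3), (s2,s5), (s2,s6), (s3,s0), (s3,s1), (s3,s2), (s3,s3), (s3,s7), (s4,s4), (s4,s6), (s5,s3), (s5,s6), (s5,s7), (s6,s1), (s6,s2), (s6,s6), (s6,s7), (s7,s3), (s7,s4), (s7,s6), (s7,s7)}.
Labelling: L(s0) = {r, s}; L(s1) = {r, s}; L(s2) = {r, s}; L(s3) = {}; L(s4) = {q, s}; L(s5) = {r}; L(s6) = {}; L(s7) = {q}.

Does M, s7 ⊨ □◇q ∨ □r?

At s7: □◇q is true, □r is false, so □◇q ∨ □r is true.
  At s7: □◇q requires ◇q at every successor {s3, s4, s6, s7}.
    At s3: ◇q is true.
    At s4: ◇q is true.
    At s6: ◇q is true.
    At s7: ◇q is true.
  So □◇q is true at s7.
  At s7: □r requires r at every successor {s3, s4, s6, s7}.
    r fails at s3, so □r is false at s7.

Yes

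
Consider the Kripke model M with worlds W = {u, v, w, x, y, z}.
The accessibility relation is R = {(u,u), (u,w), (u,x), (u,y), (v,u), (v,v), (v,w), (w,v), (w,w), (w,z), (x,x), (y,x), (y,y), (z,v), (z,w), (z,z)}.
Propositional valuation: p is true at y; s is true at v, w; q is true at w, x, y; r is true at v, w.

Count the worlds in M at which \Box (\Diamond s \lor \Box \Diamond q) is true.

6

Recall that \Box ψ holds at a world iff ψ holds at every accessible world, and \Diamond ψ holds iff ψ holds at some accessible world.
Let φ = \Box (\Diamond s \lor \Box \Diamond q). Evaluate φ at each world:
  u (successors {u, w, x, y}): φ is true.
  v (successors {u, v, w}): φ is true.
  w (successors {v, w, z}): φ is true.
  x (successors {x}): φ is true.
  y (successors {x, y}): φ is true.
  z (successors {v, w, z}): φ is true.
For instance, at v:
  At v: \Box (\Diamond s \lor \Box \Diamond q) requires \Diamond s \lor \Box \Diamond q at every successor {u, v, w}.
      At u: \Diamond s is true, \Box \Diamond q is true, so \Diamond s \lor \Box \Diamond q is true.
      At v: \Diamond s is true, \Box \Diamond q is true, so \Diamond s \lor \Box \Diamond q is true.
      At w: \Diamond s is true, \Box \Diamond q is true, so \Diamond s \lor \Box \Diamond q is true.
  So \Box (\Diamond s \lor \Box \Diamond q) is true at v.
Satisfying worlds: {u, v, w, x, y, z}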